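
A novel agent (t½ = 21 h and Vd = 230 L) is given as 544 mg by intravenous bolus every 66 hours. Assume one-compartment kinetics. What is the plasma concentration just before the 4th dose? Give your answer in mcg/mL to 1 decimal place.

0.3 mcg/mL

f = (1/2)^(τ/t½) = (1/2)^(66/21) ≈ 0.1132.
C₀ = D/Vd = 544/230 ≈ 2.365 mcg/mL.
Before the 4th dose, 3 doses have been given. Superposition: Cmin = C₀·(f + f² + … + f^3).
≈ 2.365 × (0.1132 + 0.0128 + 0.0015) ≈ 2.365 × 0.1275 ≈ 0.302 mcg/mL.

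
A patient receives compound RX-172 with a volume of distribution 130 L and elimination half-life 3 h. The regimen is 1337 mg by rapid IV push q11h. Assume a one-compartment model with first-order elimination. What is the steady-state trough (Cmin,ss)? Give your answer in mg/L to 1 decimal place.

0.9 mg/L

Over one 11-h interval, 11/3 ≈ 3.6667 half-lives elapse, leaving f ≈ 0.0787 of each dose.
Single-dose peak C₀ = D/Vd = 1337/130 ≈ 10.285 mg/L.
Steady-state trough Cmin,ss = C₀·f/(1−f) ≈ 10.285 × 0.0787/0.9213 ≈ 0.879 mg/L.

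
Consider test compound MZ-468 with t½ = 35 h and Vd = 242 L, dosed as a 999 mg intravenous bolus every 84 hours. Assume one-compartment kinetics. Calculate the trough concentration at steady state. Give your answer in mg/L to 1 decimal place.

Over one 84-h interval, 84/35 ≈ 2.4 half-lives elapse, leaving f ≈ 0.1895 of each dose.
Accumulation ratio R = 1/(1 − f) ≈ 1/0.8105 ≈ 1.2338.
Each bolus raises the concentration by D/Vd = 999/242 ≈ 4.128 mg/L.
Cmax,ss = C₀/(1 − f) ≈ 4.128/0.8105 ≈ 5.093 mg/L.
Steady-state trough Cmin,ss = Cmax,ss·f ≈ 5.093 × 0.1895 ≈ 0.965 mg/L.

1.0 mg/L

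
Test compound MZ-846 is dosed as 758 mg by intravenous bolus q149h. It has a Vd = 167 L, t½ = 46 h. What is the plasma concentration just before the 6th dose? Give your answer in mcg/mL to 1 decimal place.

0.5 mcg/mL

f = (1/2)^(τ/t½) = (1/2)^(149/46) ≈ 0.1059.
C₀ = D/Vd = 758/167 ≈ 4.539 mcg/mL.
Before the 6th dose, 5 doses have been given. Superposition: Cmin = C₀·(f + f² + … + f^5).
≈ 4.539 × (0.1059 + 0.0112 + 0.0012 + 0.0001 + 0.0000) ≈ 4.539 × 0.1184 ≈ 0.537 mcg/mL.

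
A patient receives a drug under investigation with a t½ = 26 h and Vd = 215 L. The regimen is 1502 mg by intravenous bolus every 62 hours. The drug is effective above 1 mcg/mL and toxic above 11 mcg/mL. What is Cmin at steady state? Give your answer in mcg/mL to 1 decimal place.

1.7 mcg/mL

k = ln2/t½ = ln2/26 ≈ 0.026660 h⁻¹; fraction remaining f = e^(−kτ) = e^(−0.026660×62) ≈ 0.1915.
Single-dose peak C₀ = D/Vd = 1502/215 ≈ 6.986 mcg/mL.
Steady-state trough Cmin,ss = C₀·f/(1−f) ≈ 6.986 × 0.1915/0.8085 ≈ 1.655 mcg/mL.
Trough 1.7 mcg/mL vs MEC 1 mcg/mL: adequate.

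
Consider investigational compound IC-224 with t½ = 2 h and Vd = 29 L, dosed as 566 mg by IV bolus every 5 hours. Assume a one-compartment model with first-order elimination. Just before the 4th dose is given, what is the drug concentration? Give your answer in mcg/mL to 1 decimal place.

f = (1/2)^(τ/t½) = (1/2)^(5/2) ≈ 0.1768.
C₀ = D/Vd = 566/29 ≈ 19.517 mcg/mL.
Before the 4th dose, 3 doses have been given. Superposition: Cmin = C₀·(f + f² + … + f^3).
≈ 19.517 × (0.1768 + 0.0313 + 0.0055) ≈ 19.517 × 0.2136 ≈ 4.169 mcg/mL.

4.2 mcg/mL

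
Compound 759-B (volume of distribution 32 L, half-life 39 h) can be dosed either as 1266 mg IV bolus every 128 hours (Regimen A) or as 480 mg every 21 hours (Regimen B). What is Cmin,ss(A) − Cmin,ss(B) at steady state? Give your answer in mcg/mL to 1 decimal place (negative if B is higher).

Regimen A: f = (1/2)^(128/39) ≈ 0.1028; Cmin,ss = (1266/32)·f/(1−f) ≈ 4.533 mcg/mL.
Regimen B: f = (1/2)^(21/39) ≈ 0.6885; Cmin,ss = (480/32)·f/(1−f) ≈ 33.154 mcg/mL.
Difference ≈ 4.533 − 33.154 ≈ -28.621 mcg/mL.

-28.6 mcg/mL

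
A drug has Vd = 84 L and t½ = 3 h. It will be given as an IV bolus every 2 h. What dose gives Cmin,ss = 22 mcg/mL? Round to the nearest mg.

τ/t½ = 2/3 ≈ 0.66667, so f = (1/2)^(2/3) ≈ 0.629961.
Cmin,ss = (D/Vd)·f/(1−f), so D = Cmin,ss·Vd·(1−f)/f.
D = 22 × 84 × (1−f)/f ≈ 22 × 84 × 0.58740 ≈ 1085.52 mg.

1086 mg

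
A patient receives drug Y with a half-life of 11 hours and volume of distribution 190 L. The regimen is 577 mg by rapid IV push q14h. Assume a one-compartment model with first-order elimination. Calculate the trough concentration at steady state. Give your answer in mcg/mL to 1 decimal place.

k = ln2/t½ = ln2/11 ≈ 0.063013 h⁻¹; fraction remaining f = e^(−kτ) = e^(−0.063013×14) ≈ 0.4139.
At steady state, accumulation factor R = 1/(1 − e^(−kτ)) ≈ 1.7062.
Single-dose peak C₀ = D/Vd = 577/190 ≈ 3.037 mcg/mL.
Steady-state peak Cmax,ss = C₀·R ≈ 3.037 × 1.7062 ≈ 5.182 mcg/mL.
One interval later, Cmin,ss = Cmax,ss·e^(−kτ) ≈ 5.182 × 0.4139 ≈ 2.145 mcg/mL.

2.1 mcg/mL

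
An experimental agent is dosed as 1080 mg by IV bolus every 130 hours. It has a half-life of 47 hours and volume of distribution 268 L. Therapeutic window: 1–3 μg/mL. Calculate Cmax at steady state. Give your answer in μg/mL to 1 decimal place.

Over one 130-h interval, 130/47 ≈ 2.766 half-lives elapse, leaving f ≈ 0.1470 of each dose.
Accumulation ratio R = 1/(1 − f) ≈ 1/0.8530 ≈ 1.1723.
Single-dose peak C₀ = D/Vd = 1080/268 ≈ 4.030 μg/mL.
Steady-state peak Cmax,ss = C₀·R ≈ 4.030 × 1.1723 ≈ 4.724 μg/mL.
Peak 4.7 μg/mL vs MTC 3 μg/mL: exceeds toxic threshold.

4.7 μg/mL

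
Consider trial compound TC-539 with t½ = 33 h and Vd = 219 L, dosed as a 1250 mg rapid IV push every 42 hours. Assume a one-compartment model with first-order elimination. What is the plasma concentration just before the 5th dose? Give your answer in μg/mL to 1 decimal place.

3.9 μg/mL

f = (1/2)^(τ/t½) = (1/2)^(42/33) ≈ 0.4139.
C₀ = D/Vd = 1250/219 ≈ 5.708 μg/mL.
Before the 5th dose, 4 doses have been given. Superposition: Cmin = C₀·(f + f² + … + f^4).
≈ 5.708 × (0.4139 + 0.1713 + 0.0709 + 0.0293) ≈ 5.708 × 0.6854 ≈ 3.912 μg/mL.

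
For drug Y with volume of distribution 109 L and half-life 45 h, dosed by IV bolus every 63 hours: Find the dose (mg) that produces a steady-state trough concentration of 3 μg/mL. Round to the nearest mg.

536 mg

τ/t½ = 63/45 ≈ 1.4, so f = (1/2)^(63/45) ≈ 0.378929.
Cmin,ss = (D/Vd)·f/(1−f), so D = Cmin,ss·Vd·(1−f)/f.
D = 3 × 109 × (1−f)/f ≈ 3 × 109 × 1.63902 ≈ 535.96 mg.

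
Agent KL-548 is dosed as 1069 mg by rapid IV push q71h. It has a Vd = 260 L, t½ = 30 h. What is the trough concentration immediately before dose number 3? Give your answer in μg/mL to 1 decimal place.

1.0 μg/mL

f = (1/2)^(τ/t½) = (1/2)^(71/30) ≈ 0.1939.
C₀ = D/Vd = 1069/260 ≈ 4.112 μg/mL.
Before the 3rd dose, 2 doses have been given. Superposition: Cmin = C₀·(f + f²).
≈ 4.112 × (0.1939 + 0.0376) ≈ 4.112 × 0.2315 ≈ 0.952 μg/mL.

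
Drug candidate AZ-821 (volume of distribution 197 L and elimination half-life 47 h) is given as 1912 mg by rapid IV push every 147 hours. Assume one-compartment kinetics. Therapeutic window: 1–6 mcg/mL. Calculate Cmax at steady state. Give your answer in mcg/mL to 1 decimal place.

Over one 147-h interval, 147/47 ≈ 3.1277 half-lives elapse, leaving f ≈ 0.1144 of each dose.
At steady state, accumulation factor R = 1/(1 − e^(−kτ)) ≈ 1.1292.
Each bolus raises the concentration by D/Vd = 1912/197 ≈ 9.706 mcg/mL.
Steady-state peak Cmax,ss = C₀·R ≈ 9.706 × 1.1292 ≈ 10.960 mcg/mL.
Peak 11.0 mcg/mL vs MTC 6 mcg/mL: exceeds toxic threshold.

11.0 mcg/mL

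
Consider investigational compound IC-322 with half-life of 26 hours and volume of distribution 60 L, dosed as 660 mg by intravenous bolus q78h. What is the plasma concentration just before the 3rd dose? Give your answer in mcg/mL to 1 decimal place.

1.5 mcg/mL

f = (1/2)^(τ/t½) = (1/2)^(78/26) ≈ 0.1250.
C₀ = D/Vd = 660/60 ≈ 11.000 mcg/mL.
Before the 3rd dose, 2 doses have been given. Superposition: Cmin = C₀·(f + f²).
≈ 11.000 × (0.1250 + 0.0156) ≈ 11.000 × 0.1406 ≈ 1.547 mcg/mL.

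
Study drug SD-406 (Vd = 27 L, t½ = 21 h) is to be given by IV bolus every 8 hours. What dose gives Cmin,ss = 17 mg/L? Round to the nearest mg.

τ/t½ = 8/21 ≈ 0.38095, so f = (1/2)^(8/21) ≈ 0.767930.
Cmin,ss = (D/Vd)·f/(1−f), so D = Cmin,ss·Vd·(1−f)/f.
D = 17 × 27 × (1−f)/f ≈ 17 × 27 × 0.30220 ≈ 138.71 mg.

139 mg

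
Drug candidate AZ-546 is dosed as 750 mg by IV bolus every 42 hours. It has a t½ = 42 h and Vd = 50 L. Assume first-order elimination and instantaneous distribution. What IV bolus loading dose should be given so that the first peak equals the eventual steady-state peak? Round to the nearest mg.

1500 mg

f = (1/2)^(42/42) ≈ 0.500000; accumulation ratio R = 1/(1−f) ≈ 2.00000.
Loading dose to hit Cmax,ss on first dose: D_load = D_maint·R ≈ 750 × 2.00000 ≈ 1500.00 mg.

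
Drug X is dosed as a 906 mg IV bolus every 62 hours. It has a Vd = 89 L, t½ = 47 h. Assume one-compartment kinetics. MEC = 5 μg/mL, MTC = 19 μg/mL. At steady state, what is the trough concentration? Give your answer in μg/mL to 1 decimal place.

6.8 μg/mL

τ/t½ = 62/47 ≈ 1.3191, so fraction remaining f = (1/2)^(62/47) ≈ 0.4008.
Accumulation ratio R = 1/(1 − f) ≈ 1/0.5992 ≈ 1.6689.
Single-dose peak C₀ = D/Vd = 906/89 ≈ 10.180 μg/mL.
Steady-state peak Cmax,ss = C₀·R ≈ 10.180 × 1.6689 ≈ 16.989 μg/mL.
Steady-state trough Cmin,ss = Cmax,ss·f ≈ 16.989 × 0.4008 ≈ 6.809 μg/mL.
Trough 6.8 μg/mL vs MEC 5 μg/mL: adequate.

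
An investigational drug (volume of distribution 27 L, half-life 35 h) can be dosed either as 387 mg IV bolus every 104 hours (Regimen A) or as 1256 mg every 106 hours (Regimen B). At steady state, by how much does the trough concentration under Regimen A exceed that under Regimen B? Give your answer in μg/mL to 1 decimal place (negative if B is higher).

-4.4 μg/mL

Regimen A: f = (1/2)^(104/35) ≈ 0.1275; Cmin,ss = (387/27)·f/(1−f) ≈ 2.095 μg/mL.
Regimen B: f = (1/2)^(106/35) ≈ 0.1225; Cmin,ss = (1256/27)·f/(1−f) ≈ 6.494 μg/mL.
Difference ≈ 2.095 − 6.494 ≈ -4.399 μg/mL.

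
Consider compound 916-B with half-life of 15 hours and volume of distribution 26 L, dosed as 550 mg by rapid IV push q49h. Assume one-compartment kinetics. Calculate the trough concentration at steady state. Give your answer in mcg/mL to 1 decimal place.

Over one 49-h interval, 49/15 ≈ 3.2667 half-lives elapse, leaving f ≈ 0.1039 of each dose.
At steady state, accumulation factor R = 1/(1 − e^(−kτ)) ≈ 1.1159.
Single-dose peak C₀ = D/Vd = 550/26 ≈ 21.154 mcg/mL.
Cmax,ss = C₀/(1 − f) ≈ 21.154/0.8961 ≈ 23.607 mcg/mL.
Steady-state trough Cmin,ss = Cmax,ss·f ≈ 23.607 × 0.1039 ≈ 2.453 mcg/mL.

2.5 mcg/mL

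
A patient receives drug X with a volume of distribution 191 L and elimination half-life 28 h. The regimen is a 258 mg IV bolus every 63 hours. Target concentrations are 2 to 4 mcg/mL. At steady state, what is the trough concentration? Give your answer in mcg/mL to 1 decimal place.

0.4 mcg/mL

k = ln2/t½ = ln2/28 ≈ 0.024755 h⁻¹; fraction remaining f = e^(−kτ) = e^(−0.024755×63) ≈ 0.2102.
Accumulation ratio R = 1/(1 − f) ≈ 1/0.7898 ≈ 1.2661.
Each bolus raises the concentration by D/Vd = 258/191 ≈ 1.351 mcg/mL.
Steady-state peak Cmax,ss = C₀·R ≈ 1.351 × 1.2661 ≈ 1.711 mcg/mL.
One interval later, Cmin,ss = Cmax,ss·e^(−kτ) ≈ 1.711 × 0.2102 ≈ 0.360 mcg/mL.
Trough 0.4 mcg/mL vs MEC 2 mcg/mL: subtherapeutic.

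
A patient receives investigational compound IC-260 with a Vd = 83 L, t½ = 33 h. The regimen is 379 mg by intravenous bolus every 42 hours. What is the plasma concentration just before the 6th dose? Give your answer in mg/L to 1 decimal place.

f = (1/2)^(τ/t½) = (1/2)^(42/33) ≈ 0.4139.
C₀ = D/Vd = 379/83 ≈ 4.566 mg/L.
Before the 6th dose, 5 doses have been given. Superposition: Cmin = C₀·(f + f² + … + f^5).
≈ 4.566 × (0.4139 + 0.1713 + 0.0709 + 0.0293 + 0.0121) ≈ 4.566 × 0.6975 ≈ 3.185 mg/L.

3.2 mg/L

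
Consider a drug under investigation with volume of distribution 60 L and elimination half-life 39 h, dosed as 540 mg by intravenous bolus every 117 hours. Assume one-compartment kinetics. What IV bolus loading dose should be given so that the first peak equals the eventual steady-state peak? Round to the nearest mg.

f = (1/2)^(117/39) ≈ 0.125000; accumulation ratio R = 1/(1−f) ≈ 1.14286.
Loading dose to hit Cmax,ss on first dose: D_load = D_maint·R ≈ 540 × 1.14286 ≈ 617.14 mg.

617 mg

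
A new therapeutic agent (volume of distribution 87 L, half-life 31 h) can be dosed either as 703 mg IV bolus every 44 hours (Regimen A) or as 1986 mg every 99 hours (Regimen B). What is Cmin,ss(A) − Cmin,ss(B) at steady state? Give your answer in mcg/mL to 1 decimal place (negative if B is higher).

Regimen A: f = (1/2)^(44/31) ≈ 0.3739; Cmin,ss = (703/87)·f/(1−f) ≈ 4.826 mcg/mL.
Regimen B: f = (1/2)^(99/31) ≈ 0.1093; Cmin,ss = (1986/87)·f/(1−f) ≈ 2.801 mcg/mL.
Difference ≈ 4.826 − 2.801 ≈ 2.025 mcg/mL.

2.0 mcg/mL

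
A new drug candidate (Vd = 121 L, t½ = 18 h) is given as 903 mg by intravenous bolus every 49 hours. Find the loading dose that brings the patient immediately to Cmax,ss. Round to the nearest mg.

1064 mg

f = (1/2)^(49/18) ≈ 0.151541; accumulation ratio R = 1/(1−f) ≈ 1.17861.
Loading dose to hit Cmax,ss on first dose: D_load = D_maint·R ≈ 903 × 1.17861 ≈ 1064.28 mg.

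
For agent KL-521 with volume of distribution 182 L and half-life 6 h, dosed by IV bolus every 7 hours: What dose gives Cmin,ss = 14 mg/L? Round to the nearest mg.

τ/t½ = 7/6 ≈ 1.1667, so f = (1/2)^(7/6) ≈ 0.445449.
Cmin,ss = (D/Vd)·f/(1−f), so D = Cmin,ss·Vd·(1−f)/f.
D = 14 × 182 × (1−f)/f ≈ 14 × 182 × 1.24493 ≈ 3172.08 mg.

3172 mg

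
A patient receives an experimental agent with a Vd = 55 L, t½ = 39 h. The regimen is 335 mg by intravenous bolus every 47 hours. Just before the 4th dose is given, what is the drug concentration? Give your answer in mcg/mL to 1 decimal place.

4.3 mcg/mL

f = (1/2)^(τ/t½) = (1/2)^(47/39) ≈ 0.4337.
C₀ = D/Vd = 335/55 ≈ 6.091 mcg/mL.
Before the 4th dose, 3 doses have been given. Superposition: Cmin = C₀·(f + f² + … + f^3).
≈ 6.091 × (0.4337 + 0.1881 + 0.0816) ≈ 6.091 × 0.7034 ≈ 4.284 mcg/mL.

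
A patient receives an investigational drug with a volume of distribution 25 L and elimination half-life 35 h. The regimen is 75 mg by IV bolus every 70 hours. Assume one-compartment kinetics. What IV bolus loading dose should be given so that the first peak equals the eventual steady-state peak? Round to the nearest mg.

100 mg

f = (1/2)^(70/35) ≈ 0.250000; accumulation ratio R = 1/(1−f) ≈ 1.33333.
Loading dose to hit Cmax,ss on first dose: D_load = D_maint·R ≈ 75 × 1.33333 ≈ 100.00 mg.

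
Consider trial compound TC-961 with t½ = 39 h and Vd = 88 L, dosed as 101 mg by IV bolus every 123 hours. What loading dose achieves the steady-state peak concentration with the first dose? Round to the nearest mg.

114 mg

f = (1/2)^(123/39) ≈ 0.112356; accumulation ratio R = 1/(1−f) ≈ 1.12658.
Loading dose to hit Cmax,ss on first dose: D_load = D_maint·R ≈ 101 × 1.12658 ≈ 113.78 mg.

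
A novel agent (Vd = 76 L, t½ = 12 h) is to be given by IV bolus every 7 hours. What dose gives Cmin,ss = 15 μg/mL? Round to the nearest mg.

568 mg

τ/t½ = 7/12 ≈ 0.58333, so f = (1/2)^(7/12) ≈ 0.667420.
Cmin,ss = (D/Vd)·f/(1−f), so D = Cmin,ss·Vd·(1−f)/f.
D = 15 × 76 × (1−f)/f ≈ 15 × 76 × 0.49831 ≈ 568.07 mg.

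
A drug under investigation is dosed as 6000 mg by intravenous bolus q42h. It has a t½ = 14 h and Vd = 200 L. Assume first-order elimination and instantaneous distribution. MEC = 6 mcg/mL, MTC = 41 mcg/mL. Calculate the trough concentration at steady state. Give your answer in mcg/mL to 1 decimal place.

4.3 mcg/mL

The dosing interval is 3 half-lives, so f = 2^(−3) = 0.125.
At steady state, R = 1/(1 − 0.125) = 8/7.
Single-dose peak C₀ = D/Vd = 6000/200 = 30 mcg/mL.
Steady-state peak Cmax,ss = C₀·R = 30 × 8/7 ≈ 34.286 mcg/mL.
Steady-state trough Cmin,ss = Cmax,ss·f ≈ 34.286 × 0.125 ≈ 4.286 mcg/mL.
Trough 4.3 mcg/mL vs MEC 6 mcg/mL: subtherapeutic.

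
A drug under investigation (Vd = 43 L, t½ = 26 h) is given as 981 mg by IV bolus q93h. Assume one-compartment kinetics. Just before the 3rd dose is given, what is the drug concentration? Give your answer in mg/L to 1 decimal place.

2.1 mg/L

f = (1/2)^(τ/t½) = (1/2)^(93/26) ≈ 0.0838.
C₀ = D/Vd = 981/43 ≈ 22.814 mg/L.
Before the 3rd dose, 2 doses have been given. Superposition: Cmin = C₀·(f + f²).
≈ 22.814 × (0.0838 + 0.0070) ≈ 22.814 × 0.0908 ≈ 2.072 mg/L.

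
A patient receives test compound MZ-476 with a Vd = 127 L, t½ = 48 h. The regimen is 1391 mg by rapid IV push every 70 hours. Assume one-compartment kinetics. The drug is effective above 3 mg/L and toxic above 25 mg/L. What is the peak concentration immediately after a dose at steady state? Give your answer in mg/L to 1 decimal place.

17.2 mg/L

τ/t½ = 70/48 ≈ 1.4583, so fraction remaining f = (1/2)^(70/48) ≈ 0.3639.
Accumulation ratio R = 1/(1 − f) ≈ 1/0.6361 ≈ 1.5721.
Single-dose peak C₀ = D/Vd = 1391/127 ≈ 10.953 mg/L.
Cmax,ss = C₀/(1 − f) ≈ 10.953/0.6361 ≈ 17.219 mg/L.
Peak 17.2 mg/L vs MTC 25 mg/L: below toxic threshold.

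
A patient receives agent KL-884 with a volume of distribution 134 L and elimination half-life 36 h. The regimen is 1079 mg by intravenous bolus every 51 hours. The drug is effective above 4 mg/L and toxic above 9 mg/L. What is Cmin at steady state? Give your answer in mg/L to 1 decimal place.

4.8 mg/L

k = ln2/t½ = ln2/36 ≈ 0.019254 h⁻¹; fraction remaining f = e^(−kτ) = e^(−0.019254×51) ≈ 0.3746.
Single-dose peak C₀ = D/Vd = 1079/134 ≈ 8.052 mg/L.
Steady-state trough Cmin,ss = C₀·f/(1−f) ≈ 8.052 × 0.3746/0.6254 ≈ 4.823 mg/L.
Trough 4.8 mg/L vs MEC 4 mg/L: adequate.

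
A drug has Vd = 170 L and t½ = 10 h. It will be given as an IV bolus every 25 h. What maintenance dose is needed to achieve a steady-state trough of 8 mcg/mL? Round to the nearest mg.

τ/t½ = 25/10 ≈ 2.5, so f = (1/2)^(25/10) ≈ 0.176777.
Cmin,ss = (D/Vd)·f/(1−f), so D = Cmin,ss·Vd·(1−f)/f.
D = 8 × 170 × (1−f)/f ≈ 8 × 170 × 4.65684 ≈ 6333.30 mg.

6333 mg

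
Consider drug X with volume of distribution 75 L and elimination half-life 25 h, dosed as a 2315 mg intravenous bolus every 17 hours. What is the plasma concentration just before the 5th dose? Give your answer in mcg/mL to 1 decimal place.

f = (1/2)^(τ/t½) = (1/2)^(17/25) ≈ 0.6242.
C₀ = D/Vd = 2315/75 ≈ 30.867 mcg/mL.
Before the 5th dose, 4 doses have been given. Superposition: Cmin = C₀·(f + f² + … + f^4).
≈ 30.867 × (0.6242 + 0.3896 + 0.2432 + 0.1518) ≈ 30.867 × 1.4088 ≈ 43.485 mcg/mL.

43.5 mcg/mL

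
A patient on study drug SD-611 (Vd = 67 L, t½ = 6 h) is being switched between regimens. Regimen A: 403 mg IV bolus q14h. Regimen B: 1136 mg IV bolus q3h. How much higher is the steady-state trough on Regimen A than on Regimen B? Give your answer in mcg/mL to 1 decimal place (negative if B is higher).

-39.4 mcg/mL

Regimen A: f = (1/2)^(14/6) ≈ 0.1984; Cmin,ss = (403/67)·f/(1−f) ≈ 1.489 mcg/mL.
Regimen B: f = (1/2)^(3/6) ≈ 0.7071; Cmin,ss = (1136/67)·f/(1−f) ≈ 40.932 mcg/mL.
Difference ≈ 1.489 − 40.932 ≈ -39.443 mcg/mL.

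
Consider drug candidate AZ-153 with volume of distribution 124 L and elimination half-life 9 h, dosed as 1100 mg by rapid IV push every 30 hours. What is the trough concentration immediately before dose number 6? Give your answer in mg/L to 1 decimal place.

f = (1/2)^(τ/t½) = (1/2)^(30/9) ≈ 0.0992.
C₀ = D/Vd = 1100/124 ≈ 8.871 mg/L.
Before the 6th dose, 5 doses have been given. Superposition: Cmin = C₀·(f + f² + … + f^5).
≈ 8.871 × (0.0992 + 0.0098 + 0.0010 + 0.0001 + 0.0000) ≈ 8.871 × 0.1101 ≈ 0.977 mg/L.

1.0 mg/L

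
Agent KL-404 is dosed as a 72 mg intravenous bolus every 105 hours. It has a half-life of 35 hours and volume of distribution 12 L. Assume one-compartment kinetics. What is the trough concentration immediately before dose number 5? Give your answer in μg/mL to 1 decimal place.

0.9 μg/mL

f = (1/2)^(τ/t½) = (1/2)^(105/35) ≈ 0.1250.
C₀ = D/Vd = 72/12 ≈ 6.000 μg/mL.
Before the 5th dose, 4 doses have been given. Superposition: Cmin = C₀·(f + f² + … + f^4).
≈ 6.000 × (0.1250 + 0.0156 + 0.0020 + 0.0002) ≈ 6.000 × 0.1428 ≈ 0.857 μg/mL.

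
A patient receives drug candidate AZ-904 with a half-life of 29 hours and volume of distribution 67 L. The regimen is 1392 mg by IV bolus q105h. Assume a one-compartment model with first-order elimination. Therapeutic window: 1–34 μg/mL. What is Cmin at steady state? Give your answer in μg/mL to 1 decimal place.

τ/t½ = 105/29 ≈ 3.6207, so fraction remaining f = (1/2)^(105/29) ≈ 0.0813.
At steady state, accumulation factor R = 1/(1 − e^(−kτ)) ≈ 1.0885.
Each bolus raises the concentration by D/Vd = 1392/67 ≈ 20.776 μg/mL.
Cmax,ss = C₀/(1 − f) ≈ 20.776/0.9187 ≈ 22.615 μg/mL.
Steady-state trough Cmin,ss = Cmax,ss·f ≈ 22.615 × 0.0813 ≈ 1.839 μg/mL.
Trough 1.8 μg/mL vs MEC 1 μg/mL: adequate.

1.8 μg/mL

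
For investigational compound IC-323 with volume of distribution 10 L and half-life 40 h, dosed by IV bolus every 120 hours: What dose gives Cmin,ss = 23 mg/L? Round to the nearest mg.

1610 mg

τ/t½ = 120/40 ≈ 3, so f = (1/2)^(120/40) ≈ 0.125000.
Cmin,ss = (D/Vd)·f/(1−f), so D = Cmin,ss·Vd·(1−f)/f.
D = 23 × 10 × (1−f)/f ≈ 23 × 10 × 7.00000 ≈ 1610.00 mg.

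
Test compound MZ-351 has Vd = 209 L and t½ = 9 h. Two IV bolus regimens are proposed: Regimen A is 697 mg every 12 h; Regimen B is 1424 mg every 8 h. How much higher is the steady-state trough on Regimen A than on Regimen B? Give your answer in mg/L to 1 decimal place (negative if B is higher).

Regimen A: f = (1/2)^(12/9) ≈ 0.3969; Cmin,ss = (697/209)·f/(1−f) ≈ 2.195 mg/L.
Regimen B: f = (1/2)^(8/9) ≈ 0.5400; Cmin,ss = (1424/209)·f/(1−f) ≈ 7.998 mg/L.
Difference ≈ 2.195 − 7.998 ≈ -5.803 mg/L.

-5.8 mg/L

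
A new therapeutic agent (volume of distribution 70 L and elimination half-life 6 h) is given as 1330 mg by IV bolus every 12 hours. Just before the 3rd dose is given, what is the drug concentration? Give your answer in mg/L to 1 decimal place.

5.9 mg/L

f = (1/2)^(τ/t½) = (1/2)^(12/6) ≈ 0.2500.
C₀ = D/Vd = 1330/70 ≈ 19.000 mg/L.
Before the 3rd dose, 2 doses have been given. Superposition: Cmin = C₀·(f + f²).
≈ 19.000 × (0.2500 + 0.0625) ≈ 19.000 × 0.3125 ≈ 5.938 mg/L.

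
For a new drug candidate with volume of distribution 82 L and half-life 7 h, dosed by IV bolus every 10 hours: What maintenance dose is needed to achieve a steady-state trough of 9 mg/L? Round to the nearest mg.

1249 mg

τ/t½ = 10/7 ≈ 1.4286, so f = (1/2)^(10/7) ≈ 0.371499.
Cmin,ss = (D/Vd)·f/(1−f), so D = Cmin,ss·Vd·(1−f)/f.
D = 9 × 82 × (1−f)/f ≈ 9 × 82 × 1.69180 ≈ 1248.55 mg.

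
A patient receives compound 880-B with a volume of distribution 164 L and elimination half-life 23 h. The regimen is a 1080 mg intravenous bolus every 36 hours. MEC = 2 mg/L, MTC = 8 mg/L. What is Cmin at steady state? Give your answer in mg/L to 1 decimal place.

τ/t½ = 36/23 ≈ 1.5652, so fraction remaining f = (1/2)^(36/23) ≈ 0.3379.
At steady state, accumulation factor R = 1/(1 − e^(−kτ)) ≈ 1.5103.
Each bolus raises the concentration by D/Vd = 1080/164 ≈ 6.585 mg/L.
Steady-state peak Cmax,ss = C₀·R ≈ 6.585 × 1.5103 ≈ 9.945 mg/L.
Steady-state trough Cmin,ss = Cmax,ss·f ≈ 9.945 × 0.3379 ≈ 3.360 mg/L.
Trough 3.4 mg/L vs MEC 2 mg/L: adequate.

3.4 mg/L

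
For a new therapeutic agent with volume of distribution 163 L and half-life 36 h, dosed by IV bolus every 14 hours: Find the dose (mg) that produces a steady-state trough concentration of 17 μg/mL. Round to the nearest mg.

857 mg

τ/t½ = 14/36 ≈ 0.38889, so f = (1/2)^(14/36) ≈ 0.763718.
Cmin,ss = (D/Vd)·f/(1−f), so D = Cmin,ss·Vd·(1−f)/f.
D = 17 × 163 × (1−f)/f ≈ 17 × 163 × 0.30938 ≈ 857.29 mg.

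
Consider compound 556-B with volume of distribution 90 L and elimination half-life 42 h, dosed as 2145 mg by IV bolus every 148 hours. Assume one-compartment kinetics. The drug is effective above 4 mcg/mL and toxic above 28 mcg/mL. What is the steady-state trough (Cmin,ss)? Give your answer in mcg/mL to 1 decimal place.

τ/t½ = 148/42 ≈ 3.5238, so fraction remaining f = (1/2)^(148/42) ≈ 0.0869.
At steady state, accumulation factor R = 1/(1 − e^(−kτ)) ≈ 1.0952.
Single-dose peak C₀ = D/Vd = 2145/90 ≈ 23.833 mcg/mL.
Cmax,ss = C₀/(1 − f) ≈ 23.833/0.9131 ≈ 26.101 mcg/mL.
Steady-state trough Cmin,ss = Cmax,ss·f ≈ 26.101 × 0.0869 ≈ 2.268 mcg/mL.
Trough 2.3 mcg/mL vs MEC 4 mcg/mL: subtherapeutic.

2.3 mcg/mL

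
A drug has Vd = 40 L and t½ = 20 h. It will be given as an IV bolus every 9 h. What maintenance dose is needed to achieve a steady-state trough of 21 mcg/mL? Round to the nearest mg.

307 mg

τ/t½ = 9/20 ≈ 0.45, so f = (1/2)^(9/20) ≈ 0.732043.
Cmin,ss = (D/Vd)·f/(1−f), so D = Cmin,ss·Vd·(1−f)/f.
D = 21 × 40 × (1−f)/f ≈ 21 × 40 × 0.36604 ≈ 307.47 mg.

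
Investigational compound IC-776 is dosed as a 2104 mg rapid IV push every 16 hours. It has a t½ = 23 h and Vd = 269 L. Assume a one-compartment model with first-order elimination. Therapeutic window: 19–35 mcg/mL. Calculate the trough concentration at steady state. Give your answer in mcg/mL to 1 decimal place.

τ/t½ = 16/23 ≈ 0.69565, so fraction remaining f = (1/2)^(16/23) ≈ 0.6174.
Each bolus raises the concentration by D/Vd = 2104/269 ≈ 7.822 mcg/mL.
Steady-state trough Cmin,ss = C₀·f/(1−f) ≈ 7.822 × 0.6174/0.3826 ≈ 12.622 mcg/mL.
Trough 12.6 mcg/mL vs MEC 19 mcg/mL: subtherapeutic.

12.6 mcg/mL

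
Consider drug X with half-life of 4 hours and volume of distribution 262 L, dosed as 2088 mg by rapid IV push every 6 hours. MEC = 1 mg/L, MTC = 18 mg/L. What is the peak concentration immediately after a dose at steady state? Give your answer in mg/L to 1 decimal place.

k = ln2/t½ = ln2/4 ≈ 0.173287 h⁻¹; fraction remaining f = e^(−kτ) = e^(−0.173287×6) ≈ 0.3536.
At steady state, accumulation factor R = 1/(1 − e^(−kτ)) ≈ 1.5470.
Single-dose peak C₀ = D/Vd = 2088/262 ≈ 7.969 mg/L.
Steady-state peak Cmax,ss = C₀·R ≈ 7.969 × 1.5470 ≈ 12.328 mg/L.
Peak 12.3 mg/L vs MTC 18 mg/L: below toxic threshold.

12.3 mg/L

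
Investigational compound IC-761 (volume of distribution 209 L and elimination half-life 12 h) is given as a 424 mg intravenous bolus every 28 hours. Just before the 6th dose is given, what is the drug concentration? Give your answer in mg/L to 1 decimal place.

0.5 mg/L

f = (1/2)^(τ/t½) = (1/2)^(28/12) ≈ 0.1984.
C₀ = D/Vd = 424/209 ≈ 2.029 mg/L.
Before the 6th dose, 5 doses have been given. Superposition: Cmin = C₀·(f + f² + … + f^5).
≈ 2.029 × (0.1984 + 0.0394 + 0.0078 + 0.0015 + 0.0003) ≈ 2.029 × 0.2474 ≈ 0.502 mg/L.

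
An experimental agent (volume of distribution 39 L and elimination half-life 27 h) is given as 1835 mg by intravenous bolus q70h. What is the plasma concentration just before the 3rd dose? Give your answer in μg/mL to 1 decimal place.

9.1 μg/mL

f = (1/2)^(τ/t½) = (1/2)^(70/27) ≈ 0.1658.
C₀ = D/Vd = 1835/39 ≈ 47.051 μg/mL.
Before the 3rd dose, 2 doses have been given. Superposition: Cmin = C₀·(f + f²).
≈ 47.051 × (0.1658 + 0.0275) ≈ 47.051 × 0.1933 ≈ 9.095 μg/mL.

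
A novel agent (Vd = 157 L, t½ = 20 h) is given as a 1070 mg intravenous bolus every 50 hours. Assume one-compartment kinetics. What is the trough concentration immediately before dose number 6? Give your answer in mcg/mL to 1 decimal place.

f = (1/2)^(τ/t½) = (1/2)^(50/20) ≈ 0.1768.
C₀ = D/Vd = 1070/157 ≈ 6.815 mcg/mL.
Before the 6th dose, 5 doses have been given. Superposition: Cmin = C₀·(f + f² + … + f^5).
≈ 6.815 × (0.1768 + 0.0313 + 0.0055 + 0.0010 + 0.0002) ≈ 6.815 × 0.2148 ≈ 1.464 mcg/mL.

1.5 mcg/mL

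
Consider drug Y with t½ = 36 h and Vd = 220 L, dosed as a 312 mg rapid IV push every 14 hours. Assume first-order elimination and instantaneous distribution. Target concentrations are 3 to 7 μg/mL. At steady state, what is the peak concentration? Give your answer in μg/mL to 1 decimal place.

6.0 μg/mL

Over one 14-h interval, 14/36 ≈ 0.38889 half-lives elapse, leaving f ≈ 0.7637 of each dose.
At steady state, accumulation factor R = 1/(1 − e^(−kτ)) ≈ 4.2319.
Single-dose peak C₀ = D/Vd = 312/220 ≈ 1.418 μg/mL.
Steady-state peak Cmax,ss = C₀·R ≈ 1.418 × 4.2319 ≈ 6.001 μg/mL.
Peak 6.0 μg/mL vs MTC 7 μg/mL: below toxic threshold.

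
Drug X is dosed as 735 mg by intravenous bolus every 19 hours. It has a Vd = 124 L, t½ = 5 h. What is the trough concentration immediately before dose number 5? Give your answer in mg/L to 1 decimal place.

0.5 mg/L

f = (1/2)^(τ/t½) = (1/2)^(19/5) ≈ 0.0718.
C₀ = D/Vd = 735/124 ≈ 5.927 mg/L.
Before the 5th dose, 4 doses have been given. Superposition: Cmin = C₀·(f + f² + … + f^4).
≈ 5.927 × (0.0718 + 0.0052 + 0.0004 + 0.0000) ≈ 5.927 × 0.0774 ≈ 0.459 mg/L.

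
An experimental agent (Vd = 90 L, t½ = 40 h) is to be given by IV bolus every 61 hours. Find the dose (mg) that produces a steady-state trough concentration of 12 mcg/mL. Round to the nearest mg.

τ/t½ = 61/40 ≈ 1.525, so f = (1/2)^(61/40) ≈ 0.347480.
Cmin,ss = (D/Vd)·f/(1−f), so D = Cmin,ss·Vd·(1−f)/f.
D = 12 × 90 × (1−f)/f ≈ 12 × 90 × 1.87786 ≈ 2028.09 mg.

2028 mg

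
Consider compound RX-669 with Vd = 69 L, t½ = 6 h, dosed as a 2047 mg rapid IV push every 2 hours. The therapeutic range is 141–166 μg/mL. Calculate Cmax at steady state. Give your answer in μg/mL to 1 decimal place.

143.8 μg/mL

τ/t½ = 2/6 ≈ 0.33333, so fraction remaining f = (1/2)^(2/6) ≈ 0.7937.
At steady state, accumulation factor R = 1/(1 − e^(−kτ)) ≈ 4.8473.
Single-dose peak C₀ = D/Vd = 2047/69 ≈ 29.667 μg/mL.
Steady-state peak Cmax,ss = C₀·R ≈ 29.667 × 4.8473 ≈ 143.805 μg/mL.
Peak 143.8 μg/mL vs MTC 166 μg/mL: below toxic threshold.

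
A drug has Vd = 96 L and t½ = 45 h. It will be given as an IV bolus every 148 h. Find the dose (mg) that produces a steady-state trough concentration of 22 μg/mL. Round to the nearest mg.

18530 mg

τ/t½ = 148/45 ≈ 3.2889, so f = (1/2)^(148/45) ≈ 0.102317.
Cmin,ss = (D/Vd)·f/(1−f), so D = Cmin,ss·Vd·(1−f)/f.
D = 22 × 96 × (1−f)/f ≈ 22 × 96 × 8.77355 ≈ 18529.74 mg.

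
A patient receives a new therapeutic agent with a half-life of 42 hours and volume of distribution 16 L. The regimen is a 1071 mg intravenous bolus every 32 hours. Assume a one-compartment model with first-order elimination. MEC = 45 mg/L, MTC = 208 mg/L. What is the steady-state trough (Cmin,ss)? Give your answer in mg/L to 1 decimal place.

96.2 mg/L

k = ln2/t½ = ln2/42 ≈ 0.016504 h⁻¹; fraction remaining f = e^(−kτ) = e^(−0.016504×32) ≈ 0.5897.
At steady state, accumulation factor R = 1/(1 − e^(−kτ)) ≈ 2.4372.
Single-dose peak C₀ = D/Vd = 1071/16 ≈ 66.938 mg/L.
Steady-state peak Cmax,ss = C₀·R ≈ 66.938 × 2.4372 ≈ 163.141 mg/L.
Steady-state trough Cmin,ss = Cmax,ss·f ≈ 163.141 × 0.5897 ≈ 96.204 mg/L.
Trough 96.2 mg/L vs MEC 45 mg/L: adequate.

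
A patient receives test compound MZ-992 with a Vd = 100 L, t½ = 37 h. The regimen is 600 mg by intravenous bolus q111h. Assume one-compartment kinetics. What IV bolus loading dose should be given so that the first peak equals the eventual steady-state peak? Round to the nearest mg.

f = (1/2)^(111/37) ≈ 0.125000; accumulation ratio R = 1/(1−f) ≈ 1.14286.
Loading dose to hit Cmax,ss on first dose: D_load = D_maint·R ≈ 600 × 1.14286 ≈ 685.72 mg.

686 mg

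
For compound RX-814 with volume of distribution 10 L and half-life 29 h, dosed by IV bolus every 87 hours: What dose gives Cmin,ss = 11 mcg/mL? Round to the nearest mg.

770 mg

τ/t½ = 87/29 ≈ 3, so f = (1/2)^(87/29) ≈ 0.125000.
Cmin,ss = (D/Vd)·f/(1−f), so D = Cmin,ss·Vd·(1−f)/f.
D = 11 × 10 × (1−f)/f ≈ 11 × 10 × 7.00000 ≈ 770.00 mg.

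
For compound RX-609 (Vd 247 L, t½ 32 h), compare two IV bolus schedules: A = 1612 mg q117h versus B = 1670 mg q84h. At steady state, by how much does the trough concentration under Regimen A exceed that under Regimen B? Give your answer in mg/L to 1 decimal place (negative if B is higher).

Regimen A: f = (1/2)^(117/32) ≈ 0.0793; Cmin,ss = (1612/247)·f/(1−f) ≈ 0.562 mg/L.
Regimen B: f = (1/2)^(84/32) ≈ 0.1621; Cmin,ss = (1670/247)·f/(1−f) ≈ 1.308 mg/L.
Difference ≈ 0.562 − 1.308 ≈ -0.746 mg/L.

-0.7 mg/L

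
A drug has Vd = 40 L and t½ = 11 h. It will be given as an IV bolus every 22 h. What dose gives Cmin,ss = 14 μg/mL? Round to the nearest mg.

τ/t½ = 22/11 ≈ 2, so f = (1/2)^(22/11) ≈ 0.250000.
Cmin,ss = (D/Vd)·f/(1−f), so D = Cmin,ss·Vd·(1−f)/f.
D = 14 × 40 × (1−f)/f ≈ 14 × 40 × 3.00000 ≈ 1680.00 mg.

1680 mg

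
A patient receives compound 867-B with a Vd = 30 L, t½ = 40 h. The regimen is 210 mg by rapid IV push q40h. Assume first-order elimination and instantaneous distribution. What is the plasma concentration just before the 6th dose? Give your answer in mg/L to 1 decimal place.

6.8 mg/L

f = (1/2)^(τ/t½) = (1/2)^(40/40) ≈ 0.5000.
C₀ = D/Vd = 210/30 ≈ 7.000 mg/L.
Before the 6th dose, 5 doses have been given. Superposition: Cmin = C₀·(f + f² + … + f^5).
≈ 7.000 × (0.5000 + 0.2500 + 0.1250 + 0.0625 + 0.0313) ≈ 7.000 × 0.9688 ≈ 6.782 mg/L.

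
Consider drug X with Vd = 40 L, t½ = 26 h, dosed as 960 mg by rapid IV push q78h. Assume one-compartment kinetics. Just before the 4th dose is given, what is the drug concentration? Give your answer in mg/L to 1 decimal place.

3.4 mg/L

f = (1/2)^(τ/t½) = (1/2)^(78/26) ≈ 0.1250.
C₀ = D/Vd = 960/40 ≈ 24.000 mg/L.
Before the 4th dose, 3 doses have been given. Superposition: Cmin = C₀·(f + f² + … + f^3).
≈ 24.000 × (0.1250 + 0.0156 + 0.0020) ≈ 24.000 × 0.1426 ≈ 3.422 mg/L.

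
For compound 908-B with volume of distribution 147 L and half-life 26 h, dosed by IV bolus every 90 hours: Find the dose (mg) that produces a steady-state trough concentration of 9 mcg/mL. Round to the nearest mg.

13251 mg

τ/t½ = 90/26 ≈ 3.4615, so f = (1/2)^(90/26) ≈ 0.090776.
Cmin,ss = (D/Vd)·f/(1−f), so D = Cmin,ss·Vd·(1−f)/f.
D = 9 × 147 × (1−f)/f ≈ 9 × 147 × 10.01613 ≈ 13251.34 mg.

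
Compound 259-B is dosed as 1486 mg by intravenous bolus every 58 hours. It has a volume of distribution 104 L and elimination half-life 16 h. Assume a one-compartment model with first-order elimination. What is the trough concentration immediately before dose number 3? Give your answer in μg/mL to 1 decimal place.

f = (1/2)^(τ/t½) = (1/2)^(58/16) ≈ 0.0811.
C₀ = D/Vd = 1486/104 ≈ 14.288 μg/mL.
Before the 3rd dose, 2 doses have been given. Superposition: Cmin = C₀·(f + f²).
≈ 14.288 × (0.0811 + 0.0066) ≈ 14.288 × 0.0877 ≈ 1.253 μg/mL.

1.3 μg/mL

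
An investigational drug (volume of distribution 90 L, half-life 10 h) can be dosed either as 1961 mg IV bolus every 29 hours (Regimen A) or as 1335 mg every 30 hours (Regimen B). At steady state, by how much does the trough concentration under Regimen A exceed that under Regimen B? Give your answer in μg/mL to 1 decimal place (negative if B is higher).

Regimen A: f = (1/2)^(29/10) ≈ 0.1340; Cmin,ss = (1961/90)·f/(1−f) ≈ 3.371 μg/mL.
Regimen B: f = (1/2)^(30/10) ≈ 0.1250; Cmin,ss = (1335/90)·f/(1−f) ≈ 2.119 μg/mL.
Difference ≈ 3.371 − 2.119 ≈ 1.252 μg/mL.

1.3 μg/mL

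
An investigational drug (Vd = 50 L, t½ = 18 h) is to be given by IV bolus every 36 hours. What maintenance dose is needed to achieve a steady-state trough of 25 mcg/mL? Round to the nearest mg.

τ/t½ = 36/18 ≈ 2, so f = (1/2)^(36/18) ≈ 0.250000.
Cmin,ss = (D/Vd)·f/(1−f), so D = Cmin,ss·Vd·(1−f)/f.
D = 25 × 50 × (1−f)/f ≈ 25 × 50 × 3.00000 ≈ 3750.00 mg.

3750 mg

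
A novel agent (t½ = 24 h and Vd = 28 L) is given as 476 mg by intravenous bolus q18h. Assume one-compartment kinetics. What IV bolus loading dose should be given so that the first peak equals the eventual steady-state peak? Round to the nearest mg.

f = (1/2)^(18/24) ≈ 0.594604; accumulation ratio R = 1/(1−f) ≈ 2.46672.
Loading dose to hit Cmax,ss on first dose: D_load = D_maint·R ≈ 476 × 2.46672 ≈ 1174.16 mg.

1174 mg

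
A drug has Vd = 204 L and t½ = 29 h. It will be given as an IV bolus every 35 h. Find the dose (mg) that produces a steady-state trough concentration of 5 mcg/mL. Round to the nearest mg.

1335 mg

τ/t½ = 35/29 ≈ 1.2069, so f = (1/2)^(35/29) ≈ 0.433199.
Cmin,ss = (D/Vd)·f/(1−f), so D = Cmin,ss·Vd·(1−f)/f.
D = 5 × 204 × (1−f)/f ≈ 5 × 204 × 1.30841 ≈ 1334.58 mg.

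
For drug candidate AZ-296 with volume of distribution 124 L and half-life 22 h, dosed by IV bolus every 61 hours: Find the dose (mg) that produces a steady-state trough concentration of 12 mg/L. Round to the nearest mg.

τ/t½ = 61/22 ≈ 2.7727, so f = (1/2)^(61/22) ≈ 0.146327.
Cmin,ss = (D/Vd)·f/(1−f), so D = Cmin,ss·Vd·(1−f)/f.
D = 12 × 124 × (1−f)/f ≈ 12 × 124 × 5.83401 ≈ 8681.01 mg.

8681 mg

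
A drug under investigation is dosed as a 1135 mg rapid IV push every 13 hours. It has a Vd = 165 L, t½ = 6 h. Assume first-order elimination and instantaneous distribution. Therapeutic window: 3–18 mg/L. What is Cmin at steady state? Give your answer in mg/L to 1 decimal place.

τ/t½ = 13/6 ≈ 2.1667, so fraction remaining f = (1/2)^(13/6) ≈ 0.2227.
Each bolus raises the concentration by D/Vd = 1135/165 ≈ 6.879 mg/L.
Steady-state trough Cmin,ss = C₀·f/(1−f) ≈ 6.879 × 0.2227/0.7773 ≈ 1.971 mg/L.
Trough 2.0 mg/L vs MEC 3 mg/L: subtherapeutic.

2.0 mg/L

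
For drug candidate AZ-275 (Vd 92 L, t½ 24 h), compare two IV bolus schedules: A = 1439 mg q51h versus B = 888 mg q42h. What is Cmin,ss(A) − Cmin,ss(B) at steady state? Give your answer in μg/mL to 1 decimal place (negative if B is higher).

Regimen A: f = (1/2)^(51/24) ≈ 0.2293; Cmin,ss = (1439/92)·f/(1−f) ≈ 4.654 μg/mL.
Regimen B: f = (1/2)^(42/24) ≈ 0.2973; Cmin,ss = (888/92)·f/(1−f) ≈ 4.084 μg/mL.
Difference ≈ 4.654 − 4.084 ≈ 0.570 μg/mL.

0.6 μg/mL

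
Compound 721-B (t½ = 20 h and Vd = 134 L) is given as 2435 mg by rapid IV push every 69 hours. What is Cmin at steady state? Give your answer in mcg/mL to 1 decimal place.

1.8 mcg/mL

Over one 69-h interval, 69/20 ≈ 3.45 half-lives elapse, leaving f ≈ 0.0915 of each dose.
Each bolus raises the concentration by D/Vd = 2435/134 ≈ 18.172 mcg/mL.
Steady-state trough Cmin,ss = C₀·f/(1−f) ≈ 18.172 × 0.0915/0.9085 ≈ 1.830 mcg/mL.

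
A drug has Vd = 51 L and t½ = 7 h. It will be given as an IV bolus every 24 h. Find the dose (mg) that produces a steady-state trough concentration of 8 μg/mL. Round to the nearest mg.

3985 mg

τ/t½ = 24/7 ≈ 3.4286, so f = (1/2)^(24/7) ≈ 0.092875.
Cmin,ss = (D/Vd)·f/(1−f), so D = Cmin,ss·Vd·(1−f)/f.
D = 8 × 51 × (1−f)/f ≈ 8 × 51 × 9.76716 ≈ 3985.00 mg.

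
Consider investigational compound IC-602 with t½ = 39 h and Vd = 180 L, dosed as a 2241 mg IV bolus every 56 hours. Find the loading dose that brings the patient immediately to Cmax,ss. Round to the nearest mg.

f = (1/2)^(56/39) ≈ 0.369617; accumulation ratio R = 1/(1−f) ≈ 1.58634.
Loading dose to hit Cmax,ss on first dose: D_load = D_maint·R ≈ 2241 × 1.58634 ≈ 3554.99 mg.

3555 mg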